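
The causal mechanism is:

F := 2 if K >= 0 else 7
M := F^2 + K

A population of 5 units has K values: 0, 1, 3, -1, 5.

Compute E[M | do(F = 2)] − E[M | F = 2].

Every unit gets F=2 under the intervention. M values become 4, 5, 7, 3, 9; E[M|do(F=2)] = 5.6.
Conditioning on F=2 selects the 4 unit(s) with K ∈ {0, 1, 3, 5}. Their M values: 4, 5, 7, 9. Mean = 6.25.
Difference = 5.6 − 6.25 = -0.65.

-0.65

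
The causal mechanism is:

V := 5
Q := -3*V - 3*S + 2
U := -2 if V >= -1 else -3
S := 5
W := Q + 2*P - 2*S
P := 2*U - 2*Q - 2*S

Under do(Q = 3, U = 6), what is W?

The joint intervention fixes Q = 3, U = 6, removing each variable's own equation.
P = 2*U - 2*Q - 2*S  [with U=6, Q=3, S=5]  = -4
W = Q + 2*P - 2*S  [with Q=3, P=-4, S=5]  = -15

-15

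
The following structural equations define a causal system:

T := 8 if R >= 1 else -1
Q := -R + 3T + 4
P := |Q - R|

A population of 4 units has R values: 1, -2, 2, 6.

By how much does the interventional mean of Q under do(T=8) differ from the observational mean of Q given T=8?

Every unit gets T=8 under the intervention. Q values become 27, 30, 26, 22; E[Q|do(T=8)] = 26.25.
Observing T=8 restricts to units where T's equation naturally yields 8: R ∈ {1, 2, 6}. In that subpopulation Q = 27, 26, 22, mean 25.
Difference = 26.25 − 25 = 1.25.

1.25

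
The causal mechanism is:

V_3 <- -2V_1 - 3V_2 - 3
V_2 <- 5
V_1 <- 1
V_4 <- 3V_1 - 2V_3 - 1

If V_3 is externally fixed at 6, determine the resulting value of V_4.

The intervention breaks the incoming arrows to V_3: V_3 <- -2V_1 - 3V_2 - 3 no longer applies, and V_3 = 6.
V_4 = 3V_1 - 2V_3 - 1  [with V_1=1, V_3=6]  = -10

-10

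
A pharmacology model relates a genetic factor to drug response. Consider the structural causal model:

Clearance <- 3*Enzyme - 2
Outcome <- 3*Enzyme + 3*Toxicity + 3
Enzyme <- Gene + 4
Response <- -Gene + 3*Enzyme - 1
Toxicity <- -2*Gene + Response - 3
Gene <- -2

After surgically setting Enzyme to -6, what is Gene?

Under do(Enzyme=-6), the mechanism Enzyme <- Gene + 4 is discarded; Enzyme is fixed at -6.
Gene is not downstream of the intervention, so its value is determined by the original equations.

-2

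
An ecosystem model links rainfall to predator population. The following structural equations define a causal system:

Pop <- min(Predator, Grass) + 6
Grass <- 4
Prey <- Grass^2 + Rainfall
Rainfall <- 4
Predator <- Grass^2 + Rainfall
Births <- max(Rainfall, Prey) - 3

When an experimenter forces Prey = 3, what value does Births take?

1

do(Prey=3) replaces the equation Prey <- Grass^2 + Rainfall with the constant Prey = 3.
Births = max(Rainfall, Prey) - 3  [with Rainfall=4, Prey=3]  = 1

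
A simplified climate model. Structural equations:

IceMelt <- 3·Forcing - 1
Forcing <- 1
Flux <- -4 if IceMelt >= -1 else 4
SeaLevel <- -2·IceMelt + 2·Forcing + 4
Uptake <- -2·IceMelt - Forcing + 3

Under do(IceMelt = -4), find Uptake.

10

do(IceMelt=-4) replaces the equation IceMelt <- 3·Forcing - 1 with the constant IceMelt = -4.
Uptake = -2·IceMelt - Forcing + 3  [with IceMelt=-4, Forcing=1]  = 10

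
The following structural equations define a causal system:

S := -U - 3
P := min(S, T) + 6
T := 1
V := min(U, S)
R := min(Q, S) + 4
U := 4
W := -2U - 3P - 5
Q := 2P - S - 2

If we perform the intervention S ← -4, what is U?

Under do(S=-4), the mechanism S := -U - 3 is discarded; S is fixed at -4.
Since U is not a descendant of the intervened variable, it is unaffected.

4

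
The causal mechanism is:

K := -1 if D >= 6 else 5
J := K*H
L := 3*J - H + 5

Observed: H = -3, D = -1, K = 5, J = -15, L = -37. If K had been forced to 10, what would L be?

do(K=10) replaces the equation K := -1 if D >= 6 else 5 with the constant K = 10.
J = K*H  [with K=10, H=-3]  = -30
L = 3*J - H + 5  [with J=-30, H=-3]  = -82

-82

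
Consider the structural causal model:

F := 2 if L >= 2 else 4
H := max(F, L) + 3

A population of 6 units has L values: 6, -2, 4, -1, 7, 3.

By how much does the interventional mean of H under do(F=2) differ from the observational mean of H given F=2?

-1

The intervention sets F=2 in all 6 units regardless of L. Recomputing H per unit gives 9, 5, 7, 5, 10, 6; average 7.
Observing F=2 restricts to units where F's equation naturally yields 2: L ∈ {6, 4, 7, 3}. In that subpopulation H = 9, 7, 10, 6, mean 8.
Difference = 7 − 8 = -1.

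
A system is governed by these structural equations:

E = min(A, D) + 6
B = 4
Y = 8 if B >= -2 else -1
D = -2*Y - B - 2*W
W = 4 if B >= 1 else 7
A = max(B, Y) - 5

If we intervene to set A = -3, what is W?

4

Under do(A=-3), the mechanism A = max(B, Y) - 5 is discarded; A is fixed at -3.
No directed path runs from A to W, so W keeps its natural value.
W = 4 if B >= 1 else 7  [with B=4]  = 4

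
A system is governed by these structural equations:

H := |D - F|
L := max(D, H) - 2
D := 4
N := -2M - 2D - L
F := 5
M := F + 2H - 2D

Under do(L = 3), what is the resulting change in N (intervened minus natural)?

-1

The intervention breaks the incoming arrows to L: L := max(D, H) - 2 no longer applies, and L = 3.
H = |D - F|  [with D=4, F=5]  = 1
M = F + 2H - 2D  [with F=5, H=1, D=4]  = -1
N = -2M - 2D - L  [with M=-1, D=4, L=3]  = -9
Without intervention: H = |D - F|  [with D=4, F=5]  = 1; M = F + 2H - 2D  [with F=5, H=1, D=4]  = -1; L = max(D, H) - 2  [with D=4, H=1]  = 2; N = -2M - 2D - L  [with M=-1, D=4, L=2]  = -8.
Change = -9 − (-8) = -1.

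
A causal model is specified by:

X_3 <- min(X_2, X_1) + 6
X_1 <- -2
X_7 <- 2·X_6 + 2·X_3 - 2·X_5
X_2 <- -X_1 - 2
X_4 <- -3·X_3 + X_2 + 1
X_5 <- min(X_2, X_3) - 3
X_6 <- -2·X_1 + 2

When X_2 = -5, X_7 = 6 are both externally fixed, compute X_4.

Under do(X_2 = -5, X_7 = 6), each intervened variable's structural equation is replaced by its fixed value.
X_3 = min(X_2, X_1) + 6  [with X_2=-5, X_1=-2]  = 1
X_4 = -3·X_3 + X_2 + 1  [with X_3=1, X_2=-5]  = -7

-7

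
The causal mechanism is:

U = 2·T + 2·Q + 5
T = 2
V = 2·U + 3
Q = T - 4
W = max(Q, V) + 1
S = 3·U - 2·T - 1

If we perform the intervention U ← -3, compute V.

The intervention breaks the incoming arrows to U: U = 2·T + 2·Q + 5 no longer applies, and U = -3.
V = 2·U + 3  [with U=-3]  = -3

-3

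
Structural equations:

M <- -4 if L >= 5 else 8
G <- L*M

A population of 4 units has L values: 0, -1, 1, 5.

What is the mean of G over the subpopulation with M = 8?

Observing M=8 restricts to units where M's equation naturally yields 8: L ∈ {0, -1, 1}. In that subpopulation G = 0, -8, 8, mean 0.

0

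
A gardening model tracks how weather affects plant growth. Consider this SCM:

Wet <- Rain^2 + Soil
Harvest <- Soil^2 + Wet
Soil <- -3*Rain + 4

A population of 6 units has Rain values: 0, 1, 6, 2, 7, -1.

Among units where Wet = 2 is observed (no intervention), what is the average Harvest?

4.5

Observing Wet=2 restricts to units where Wet's equation naturally yields 2: Rain ∈ {1, 2}. In that subpopulation Harvest = 3, 6, mean 4.5.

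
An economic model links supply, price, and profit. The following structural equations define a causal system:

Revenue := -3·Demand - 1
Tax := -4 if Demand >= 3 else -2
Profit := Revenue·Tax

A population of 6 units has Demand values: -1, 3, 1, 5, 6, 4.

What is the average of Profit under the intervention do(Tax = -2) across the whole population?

The intervention sets Tax=-2 in all 6 units regardless of Demand. Recomputing Profit per unit gives -4, 20, 8, 32, 38, 26; average 20.

20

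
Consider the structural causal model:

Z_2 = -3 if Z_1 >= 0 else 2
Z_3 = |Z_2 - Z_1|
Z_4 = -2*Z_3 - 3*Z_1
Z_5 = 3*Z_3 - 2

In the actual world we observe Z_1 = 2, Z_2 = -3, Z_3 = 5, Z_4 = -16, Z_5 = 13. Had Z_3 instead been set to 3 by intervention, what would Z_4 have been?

-12

The intervention breaks the incoming arrows to Z_3: Z_3 = |Z_2 - Z_1| no longer applies, and Z_3 = 3.
Z_4 = -2*Z_3 - 3*Z_1  [with Z_3=3, Z_1=2]  = -12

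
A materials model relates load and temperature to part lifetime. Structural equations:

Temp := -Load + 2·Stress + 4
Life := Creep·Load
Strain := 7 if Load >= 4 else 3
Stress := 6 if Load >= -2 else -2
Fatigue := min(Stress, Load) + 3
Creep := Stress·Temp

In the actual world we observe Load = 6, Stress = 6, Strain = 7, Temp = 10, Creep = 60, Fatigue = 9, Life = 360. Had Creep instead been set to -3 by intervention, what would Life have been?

Under do(Creep=-3), the mechanism Creep := Stress·Temp is discarded; Creep is fixed at -3.
Life = Creep·Load  [with Creep=-3, Load=6]  = -18

-18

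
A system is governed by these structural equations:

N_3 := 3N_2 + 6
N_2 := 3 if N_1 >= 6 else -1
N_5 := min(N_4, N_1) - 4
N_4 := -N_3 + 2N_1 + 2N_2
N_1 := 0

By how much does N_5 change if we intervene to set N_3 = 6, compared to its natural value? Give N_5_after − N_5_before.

-3

do(N_3=6) replaces the equation N_3 := 3N_2 + 6 with the constant N_3 = 6.
N_2 = 3 if N_1 >= 6 else -1  [with N_1=0]  = -1
N_4 = -N_3 + 2N_1 + 2N_2  [with N_3=6, N_1=0, N_2=-1]  = -8
N_5 = min(N_4, N_1) - 4  [with N_4=-8, N_1=0]  = -12
Without intervention: N_2 = 3 if N_1 >= 6 else -1  [with N_1=0]  = -1; N_3 = 3N_2 + 6  [with N_2=-1]  = 3; N_4 = -N_3 + 2N_1 + 2N_2  [with N_3=3, N_1=0, N_2=-1]  = -5; N_5 = min(N_4, N_1) - 4  [with N_4=-5, N_1=0]  = -9.
Change = -12 − (-9) = -3.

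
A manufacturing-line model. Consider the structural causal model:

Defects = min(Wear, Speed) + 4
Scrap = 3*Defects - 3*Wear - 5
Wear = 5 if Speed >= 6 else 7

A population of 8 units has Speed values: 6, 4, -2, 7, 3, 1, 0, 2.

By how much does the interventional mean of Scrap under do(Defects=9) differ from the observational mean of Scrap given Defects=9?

Every unit gets Defects=9 under the intervention. Scrap values become 7, 1, 1, 7, 1, 1, 1, 1; E[Scrap|do(Defects=9)] = 2.5.
E[Scrap|Defects=9] averages over only the 2 units with Defects=9 (Speed = 6, 7): Scrap = 7, 7, mean 7.
Difference = 2.5 − 7 = -4.5.

-4.5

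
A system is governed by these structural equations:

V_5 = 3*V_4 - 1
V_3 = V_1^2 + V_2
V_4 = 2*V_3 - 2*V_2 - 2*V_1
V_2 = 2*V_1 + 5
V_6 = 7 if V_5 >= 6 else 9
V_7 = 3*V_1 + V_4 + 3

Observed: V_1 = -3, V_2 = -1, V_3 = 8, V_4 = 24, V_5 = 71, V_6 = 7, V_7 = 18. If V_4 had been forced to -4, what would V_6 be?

9

Under do(V_4=-4), the mechanism V_4 = 2*V_3 - 2*V_2 - 2*V_1 is discarded; V_4 is fixed at -4.
V_5 = 3*V_4 - 1  [with V_4=-4]  = -13
V_6 = 7 if V_5 >= 6 else 9  [with V_5=-13]  = 9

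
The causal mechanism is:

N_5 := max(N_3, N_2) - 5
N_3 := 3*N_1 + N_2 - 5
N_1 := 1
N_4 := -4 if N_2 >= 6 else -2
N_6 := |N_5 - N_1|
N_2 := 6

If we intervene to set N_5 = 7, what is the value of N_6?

6

The intervention breaks the incoming arrows to N_5: N_5 := max(N_3, N_2) - 5 no longer applies, and N_5 = 7.
N_6 = |N_5 - N_1|  [with N_5=7, N_1=1]  = 6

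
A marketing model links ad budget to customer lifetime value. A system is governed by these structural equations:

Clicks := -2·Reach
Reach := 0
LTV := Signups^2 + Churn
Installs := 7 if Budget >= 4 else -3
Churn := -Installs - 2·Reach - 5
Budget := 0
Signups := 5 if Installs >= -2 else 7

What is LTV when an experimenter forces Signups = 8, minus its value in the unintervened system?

15

Under do(Signups=8), the mechanism Signups := 5 if Installs >= -2 else 7 is discarded; Signups is fixed at 8.
Installs = 7 if Budget >= 4 else -3  [with Budget=0]  = -3
Churn = -Installs - 2·Reach - 5  [with Installs=-3, Reach=0]  = -2
LTV = Signups^2 + Churn  [with Signups=8, Churn=-2]  = 62
Without intervention: Installs = 7 if Budget >= 4 else -3  [with Budget=0]  = -3; Signups = 5 if Installs >= -2 else 7  [with Installs=-3]  = 7; Churn = -Installs - 2·Reach - 5  [with Installs=-3, Reach=0]  = -2; LTV = Signups^2 + Churn  [with Signups=7, Churn=-2]  = 47.
Change = 62 − 47 = 15.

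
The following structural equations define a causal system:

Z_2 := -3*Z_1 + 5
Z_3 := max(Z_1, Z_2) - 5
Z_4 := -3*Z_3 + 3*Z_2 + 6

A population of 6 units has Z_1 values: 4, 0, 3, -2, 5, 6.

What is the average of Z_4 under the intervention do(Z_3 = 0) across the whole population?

-3

do(Z_3=0) breaks Z_3's dependence on Z_1. With Z_3=0 fixed, Z_4 across the units is -15, 21, -6, 39, -24, -33, mean -3.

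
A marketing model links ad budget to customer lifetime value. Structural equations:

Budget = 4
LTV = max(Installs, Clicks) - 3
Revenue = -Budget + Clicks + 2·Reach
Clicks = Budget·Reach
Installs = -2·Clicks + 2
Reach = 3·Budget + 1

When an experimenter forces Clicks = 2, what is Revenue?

24

do(Clicks=2) replaces the equation Clicks = Budget·Reach with the constant Clicks = 2.
Reach = 3·Budget + 1  [with Budget=4]  = 13
Revenue = -Budget + Clicks + 2·Reach  [with Budget=4, Clicks=2, Reach=13]  = 24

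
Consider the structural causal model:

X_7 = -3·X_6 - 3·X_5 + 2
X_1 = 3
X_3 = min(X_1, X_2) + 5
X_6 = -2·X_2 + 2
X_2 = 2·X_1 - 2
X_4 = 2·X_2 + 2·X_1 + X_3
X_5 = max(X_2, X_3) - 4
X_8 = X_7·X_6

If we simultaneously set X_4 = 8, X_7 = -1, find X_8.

6

Setting X_4 = 8, X_7 = -1 by intervention discards those variables' equations.
X_2 = 2·X_1 - 2  [with X_1=3]  = 4
X_6 = -2·X_2 + 2  [with X_2=4]  = -6
X_8 = X_7·X_6  [with X_7=-1, X_6=-6]  = 6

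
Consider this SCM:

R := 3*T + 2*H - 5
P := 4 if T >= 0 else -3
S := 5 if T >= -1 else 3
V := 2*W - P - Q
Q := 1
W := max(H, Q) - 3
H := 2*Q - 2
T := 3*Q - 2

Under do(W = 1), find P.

4

Under do(W=1), the mechanism W := max(H, Q) - 3 is discarded; W is fixed at 1.
Since P is not a descendant of the intervened variable, it is unaffected.
T = 3*Q - 2  [with Q=1]  = 1
P = 4 if T >= 0 else -3  [with T=1]  = 4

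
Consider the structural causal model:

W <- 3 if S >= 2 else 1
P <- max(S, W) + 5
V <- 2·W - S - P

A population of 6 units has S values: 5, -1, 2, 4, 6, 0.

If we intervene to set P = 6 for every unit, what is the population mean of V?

-4

Under do(P=6), P's equation is replaced by P=6 for every unit. Per-unit V: -5, -3, -2, -4, -6, -4. Mean = -4.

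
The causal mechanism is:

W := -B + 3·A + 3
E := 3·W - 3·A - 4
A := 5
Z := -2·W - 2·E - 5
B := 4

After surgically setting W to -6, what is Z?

do(W=-6) replaces the equation W := -B + 3·A + 3 with the constant W = -6.
E = 3·W - 3·A - 4  [with W=-6, A=5]  = -37
Z = -2·W - 2·E - 5  [with W=-6, E=-37]  = 81

81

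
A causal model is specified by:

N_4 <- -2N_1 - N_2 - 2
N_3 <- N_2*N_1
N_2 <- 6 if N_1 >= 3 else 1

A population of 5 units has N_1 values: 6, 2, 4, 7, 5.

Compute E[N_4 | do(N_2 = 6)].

do(N_2=6) breaks N_2's dependence on N_1. With N_2=6 fixed, N_4 across the units is -20, -12, -16, -22, -18, mean -17.6.

-17.6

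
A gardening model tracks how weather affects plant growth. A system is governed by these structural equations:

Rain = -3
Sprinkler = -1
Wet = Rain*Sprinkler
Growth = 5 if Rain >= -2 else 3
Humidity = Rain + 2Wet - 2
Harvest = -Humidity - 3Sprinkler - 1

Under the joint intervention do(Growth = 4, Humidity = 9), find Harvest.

The joint intervention fixes Growth = 4, Humidity = 9, removing each variable's own equation.
Harvest = -Humidity - 3Sprinkler - 1  [with Humidity=9, Sprinkler=-1]  = -7

-7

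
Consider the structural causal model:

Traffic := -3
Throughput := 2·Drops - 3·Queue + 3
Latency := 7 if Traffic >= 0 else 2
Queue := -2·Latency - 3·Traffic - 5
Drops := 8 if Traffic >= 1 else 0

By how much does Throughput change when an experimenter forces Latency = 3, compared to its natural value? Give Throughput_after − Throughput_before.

do(Latency=3) replaces the equation Latency := 7 if Traffic >= 0 else 2 with the constant Latency = 3.
Queue = -2·Latency - 3·Traffic - 5  [with Latency=3, Traffic=-3]  = -2
Drops = 8 if Traffic >= 1 else 0  [with Traffic=-3]  = 0
Throughput = 2·Drops - 3·Queue + 3  [with Drops=0, Queue=-2]  = 9
Without intervention: Latency = 7 if Traffic >= 0 else 2  [with Traffic=-3]  = 2; Queue = -2·Latency - 3·Traffic - 5  [with Latency=2, Traffic=-3]  = 0; Drops = 8 if Traffic >= 1 else 0  [with Traffic=-3]  = 0; Throughput = 2·Drops - 3·Queue + 3  [with Drops=0, Queue=0]  = 3.
Change = 9 − 3 = 6.

6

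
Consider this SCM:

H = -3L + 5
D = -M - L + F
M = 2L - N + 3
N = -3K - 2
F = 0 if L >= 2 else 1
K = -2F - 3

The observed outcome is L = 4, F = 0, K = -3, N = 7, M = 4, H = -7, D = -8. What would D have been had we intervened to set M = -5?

Under do(M=-5), the mechanism M = 2L - N + 3 is discarded; M is fixed at -5.
F = 0 if L >= 2 else 1  [with L=4]  = 0
D = -M - L + F  [with M=-5, L=4, F=0]  = 1

1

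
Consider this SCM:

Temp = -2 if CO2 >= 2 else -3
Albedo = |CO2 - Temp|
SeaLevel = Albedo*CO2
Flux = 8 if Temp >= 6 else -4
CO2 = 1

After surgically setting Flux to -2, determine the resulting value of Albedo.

do(Flux=-2) replaces the equation Flux = 8 if Temp >= 6 else -4 with the constant Flux = -2.
Albedo is not downstream of the intervention, so its value is determined by the original equations.
Temp = -2 if CO2 >= 2 else -3  [with CO2=1]  = -3
Albedo = |CO2 - Temp|  [with CO2=1, Temp=-3]  = 4

4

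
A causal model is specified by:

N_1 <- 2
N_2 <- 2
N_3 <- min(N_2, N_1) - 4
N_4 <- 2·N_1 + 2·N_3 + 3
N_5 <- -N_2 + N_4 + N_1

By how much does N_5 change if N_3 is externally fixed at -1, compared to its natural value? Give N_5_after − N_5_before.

2

do(N_3=-1) replaces the equation N_3 <- min(N_2, N_1) - 4 with the constant N_3 = -1.
N_4 = 2·N_1 + 2·N_3 + 3  [with N_1=2, N_3=-1]  = 5
N_5 = -N_2 + N_4 + N_1  [with N_2=2, N_4=5, N_1=2]  = 5
Without intervention: N_3 = min(N_2, N_1) - 4  [with N_2=2, N_1=2]  = -2; N_4 = 2·N_1 + 2·N_3 + 3  [with N_1=2, N_3=-2]  = 3; N_5 = -N_2 + N_4 + N_1  [with N_2=2, N_4=3, N_1=2]  = 3.
Change = 5 − 3 = 2.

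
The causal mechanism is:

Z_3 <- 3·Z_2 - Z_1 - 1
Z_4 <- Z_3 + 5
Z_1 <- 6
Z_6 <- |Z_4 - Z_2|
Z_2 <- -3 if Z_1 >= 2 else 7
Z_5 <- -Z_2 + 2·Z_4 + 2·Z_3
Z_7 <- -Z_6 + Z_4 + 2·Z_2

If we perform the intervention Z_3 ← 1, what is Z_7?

The intervention breaks the incoming arrows to Z_3: Z_3 <- 3·Z_2 - Z_1 - 1 no longer applies, and Z_3 = 1.
Z_2 = -3 if Z_1 >= 2 else 7  [with Z_1=6]  = -3
Z_4 = Z_3 + 5  [with Z_3=1]  = 6
Z_6 = |Z_4 - Z_2|  [with Z_4=6, Z_2=-3]  = 9
Z_7 = -Z_6 + Z_4 + 2·Z_2  [with Z_6=9, Z_4=6, Z_2=-3]  = -9

-9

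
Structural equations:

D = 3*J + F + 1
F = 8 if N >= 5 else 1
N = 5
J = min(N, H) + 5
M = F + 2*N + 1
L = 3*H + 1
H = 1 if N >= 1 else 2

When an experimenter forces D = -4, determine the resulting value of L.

4

do(D=-4) replaces the equation D = 3*J + F + 1 with the constant D = -4.
L is not downstream of the intervention, so its value is determined by the original equations.
H = 1 if N >= 1 else 2  [with N=5]  = 1
L = 3*H + 1  [with H=1]  = 4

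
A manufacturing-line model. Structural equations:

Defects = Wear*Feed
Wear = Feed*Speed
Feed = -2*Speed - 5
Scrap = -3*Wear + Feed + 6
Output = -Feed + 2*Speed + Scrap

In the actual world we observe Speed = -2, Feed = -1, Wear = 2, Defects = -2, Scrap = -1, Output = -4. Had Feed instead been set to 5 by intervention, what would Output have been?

32

Under do(Feed=5), the mechanism Feed = -2*Speed - 5 is discarded; Feed is fixed at 5.
Wear = Feed*Speed  [with Feed=5, Speed=-2]  = -10
Scrap = -3*Wear + Feed + 6  [with Wear=-10, Feed=5]  = 41
Output = -Feed + 2*Speed + Scrap  [with Feed=5, Speed=-2, Scrap=41]  = 32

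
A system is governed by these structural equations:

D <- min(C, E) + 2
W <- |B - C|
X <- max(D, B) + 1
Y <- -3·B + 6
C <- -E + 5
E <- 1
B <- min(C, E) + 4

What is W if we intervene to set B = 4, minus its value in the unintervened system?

-1

do(B=4) replaces the equation B <- min(C, E) + 4 with the constant B = 4.
C = -E + 5  [with E=1]  = 4
W = |B - C|  [with B=4, C=4]  = 0
Without intervention: C = -E + 5  [with E=1]  = 4; B = min(C, E) + 4  [with C=4, E=1]  = 5; W = |B - C|  [with B=5, C=4]  = 1.
Change = 0 − 1 = -1.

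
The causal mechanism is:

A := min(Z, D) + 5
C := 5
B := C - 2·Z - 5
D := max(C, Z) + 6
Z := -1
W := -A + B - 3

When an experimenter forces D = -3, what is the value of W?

-3

The intervention breaks the incoming arrows to D: D := max(C, Z) + 6 no longer applies, and D = -3.
B = C - 2·Z - 5  [with C=5, Z=-1]  = 2
A = min(Z, D) + 5  [with Z=-1, D=-3]  = 2
W = -A + B - 3  [with A=2, B=2]  = -3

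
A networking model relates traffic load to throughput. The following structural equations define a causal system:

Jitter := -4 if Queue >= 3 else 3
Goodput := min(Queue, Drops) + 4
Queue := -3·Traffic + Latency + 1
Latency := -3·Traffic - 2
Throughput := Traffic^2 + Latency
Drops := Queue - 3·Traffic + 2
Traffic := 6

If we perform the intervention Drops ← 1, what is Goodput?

The intervention breaks the incoming arrows to Drops: Drops := Queue - 3·Traffic + 2 no longer applies, and Drops = 1.
Latency = -3·Traffic - 2  [with Traffic=6]  = -20
Queue = -3·Traffic + Latency + 1  [with Traffic=6, Latency=-20]  = -37
Goodput = min(Queue, Drops) + 4  [with Queue=-37, Drops=1]  = -33

-33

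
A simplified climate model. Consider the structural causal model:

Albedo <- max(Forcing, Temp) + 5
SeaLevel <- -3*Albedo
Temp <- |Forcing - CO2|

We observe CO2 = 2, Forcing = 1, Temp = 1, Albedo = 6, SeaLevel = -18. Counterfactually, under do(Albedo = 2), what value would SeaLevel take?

-6

Intervening sets Albedo = 2 and removes its equation (Albedo <- max(Forcing, Temp) + 5).
SeaLevel = -3*Albedo  [with Albedo=2]  = -6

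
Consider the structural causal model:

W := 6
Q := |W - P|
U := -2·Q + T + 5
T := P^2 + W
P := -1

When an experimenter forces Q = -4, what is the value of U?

Intervening sets Q = -4 and removes its equation (Q := |W - P|).
T = P^2 + W  [with P=-1, W=6]  = 7
U = -2·Q + T + 5  [with Q=-4, T=7]  = 20

20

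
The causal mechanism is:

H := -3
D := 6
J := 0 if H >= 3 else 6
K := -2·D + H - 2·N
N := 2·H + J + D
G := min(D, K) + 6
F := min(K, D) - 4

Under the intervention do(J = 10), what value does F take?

The intervention breaks the incoming arrows to J: J := 0 if H >= 3 else 6 no longer applies, and J = 10.
N = 2·H + J + D  [with H=-3, J=10, D=6]  = 10
K = -2·D + H - 2·N  [with D=6, H=-3, N=10]  = -35
F = min(K, D) - 4  [with K=-35, D=6]  = -39

-39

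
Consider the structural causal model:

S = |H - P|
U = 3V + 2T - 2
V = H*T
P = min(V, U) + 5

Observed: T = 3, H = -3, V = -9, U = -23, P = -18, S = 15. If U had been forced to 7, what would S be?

1

Under do(U=7), the mechanism U = 3V + 2T - 2 is discarded; U is fixed at 7.
V = H*T  [with H=-3, T=3]  = -9
P = min(V, U) + 5  [with V=-9, U=7]  = -4
S = |H - P|  [with H=-3, P=-4]  = 1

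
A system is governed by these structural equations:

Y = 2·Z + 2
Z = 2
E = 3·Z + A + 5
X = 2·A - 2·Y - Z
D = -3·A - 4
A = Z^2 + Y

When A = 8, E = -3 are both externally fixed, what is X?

2

The joint intervention fixes A = 8, E = -3, removing each variable's own equation.
Y = 2·Z + 2  [with Z=2]  = 6
X = 2·A - 2·Y - Z  [with A=8, Y=6, Z=2]  = 2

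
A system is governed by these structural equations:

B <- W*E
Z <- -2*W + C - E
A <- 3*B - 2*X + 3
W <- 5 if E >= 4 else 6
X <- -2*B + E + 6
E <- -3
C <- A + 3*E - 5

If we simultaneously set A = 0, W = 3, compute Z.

Setting A = 0, W = 3 by intervention discards those variables' equations.
C = A + 3*E - 5  [with A=0, E=-3]  = -14
Z = -2*W + C - E  [with W=3, C=-14, E=-3]  = -17

-17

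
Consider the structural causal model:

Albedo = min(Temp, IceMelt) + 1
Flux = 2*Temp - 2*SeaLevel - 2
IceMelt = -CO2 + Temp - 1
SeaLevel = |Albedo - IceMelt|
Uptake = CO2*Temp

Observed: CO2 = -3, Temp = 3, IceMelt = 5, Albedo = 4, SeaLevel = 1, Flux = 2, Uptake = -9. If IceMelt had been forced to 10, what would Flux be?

The intervention breaks the incoming arrows to IceMelt: IceMelt = -CO2 + Temp - 1 no longer applies, and IceMelt = 10.
Albedo = min(Temp, IceMelt) + 1  [with Temp=3, IceMelt=10]  = 4
SeaLevel = |Albedo - IceMelt|  [with Albedo=4, IceMelt=10]  = 6
Flux = 2*Temp - 2*SeaLevel - 2  [with Temp=3, SeaLevel=6]  = -8

-8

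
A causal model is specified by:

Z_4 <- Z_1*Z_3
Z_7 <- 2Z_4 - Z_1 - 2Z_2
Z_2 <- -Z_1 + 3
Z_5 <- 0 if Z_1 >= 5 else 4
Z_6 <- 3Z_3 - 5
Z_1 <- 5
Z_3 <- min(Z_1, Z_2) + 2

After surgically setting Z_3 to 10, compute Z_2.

-2

Under do(Z_3=10), the mechanism Z_3 <- min(Z_1, Z_2) + 2 is discarded; Z_3 is fixed at 10.
Since Z_2 is not a descendant of the intervened variable, it is unaffected.
Z_2 = -Z_1 + 3  [with Z_1=5]  = -2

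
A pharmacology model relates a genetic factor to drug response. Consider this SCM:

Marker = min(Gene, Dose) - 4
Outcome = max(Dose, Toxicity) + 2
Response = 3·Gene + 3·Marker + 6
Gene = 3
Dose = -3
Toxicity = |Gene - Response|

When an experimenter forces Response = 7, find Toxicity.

Intervening sets Response = 7 and removes its equation (Response = 3·Gene + 3·Marker + 6).
Toxicity = |Gene - Response|  [with Gene=3, Response=7]  = 4

4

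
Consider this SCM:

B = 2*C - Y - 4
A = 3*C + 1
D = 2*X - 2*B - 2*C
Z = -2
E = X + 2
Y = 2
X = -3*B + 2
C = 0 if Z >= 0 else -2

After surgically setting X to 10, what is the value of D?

44

The intervention breaks the incoming arrows to X: X = -3*B + 2 no longer applies, and X = 10.
C = 0 if Z >= 0 else -2  [with Z=-2]  = -2
B = 2*C - Y - 4  [with C=-2, Y=2]  = -10
D = 2*X - 2*B - 2*C  [with X=10, B=-10, C=-2]  = 44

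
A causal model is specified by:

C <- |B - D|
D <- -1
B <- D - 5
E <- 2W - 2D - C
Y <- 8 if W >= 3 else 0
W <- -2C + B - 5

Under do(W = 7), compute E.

Intervening sets W = 7 and removes its equation (W <- -2C + B - 5).
B = D - 5  [with D=-1]  = -6
C = |B - D|  [with B=-6, D=-1]  = 5
E = 2W - 2D - C  [with W=7, D=-1, C=5]  = 11

11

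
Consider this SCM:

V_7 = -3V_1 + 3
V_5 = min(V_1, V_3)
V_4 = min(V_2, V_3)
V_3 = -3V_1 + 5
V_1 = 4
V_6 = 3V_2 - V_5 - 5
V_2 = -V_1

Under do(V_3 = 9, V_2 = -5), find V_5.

4

Setting V_3 = 9, V_2 = -5 by intervention discards those variables' equations.
V_5 = min(V_1, V_3)  [with V_1=4, V_3=9]  = 4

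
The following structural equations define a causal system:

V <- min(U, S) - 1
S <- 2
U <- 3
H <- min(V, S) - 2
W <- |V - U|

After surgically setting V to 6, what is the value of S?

2

Under do(V=6), the mechanism V <- min(U, S) - 1 is discarded; V is fixed at 6.
S is not downstream of the intervention, so its value is determined by the original equations.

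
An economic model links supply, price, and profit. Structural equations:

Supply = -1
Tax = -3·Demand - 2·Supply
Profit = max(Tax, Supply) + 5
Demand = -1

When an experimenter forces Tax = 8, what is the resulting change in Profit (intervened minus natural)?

The intervention breaks the incoming arrows to Tax: Tax = -3·Demand - 2·Supply no longer applies, and Tax = 8.
Profit = max(Tax, Supply) + 5  [with Tax=8, Supply=-1]  = 13
Without intervention: Tax = -3·Demand - 2·Supply  [with Demand=-1, Supply=-1]  = 5; Profit = max(Tax, Supply) + 5  [with Tax=5, Supply=-1]  = 10.
Change = 13 − 10 = 3.

3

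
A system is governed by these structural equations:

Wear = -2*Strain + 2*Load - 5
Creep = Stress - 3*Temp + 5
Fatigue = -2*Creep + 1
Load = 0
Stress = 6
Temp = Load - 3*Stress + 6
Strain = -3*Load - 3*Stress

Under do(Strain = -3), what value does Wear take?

The intervention breaks the incoming arrows to Strain: Strain = -3*Load - 3*Stress no longer applies, and Strain = -3.
Wear = -2*Strain + 2*Load - 5  [with Strain=-3, Load=0]  = 1

1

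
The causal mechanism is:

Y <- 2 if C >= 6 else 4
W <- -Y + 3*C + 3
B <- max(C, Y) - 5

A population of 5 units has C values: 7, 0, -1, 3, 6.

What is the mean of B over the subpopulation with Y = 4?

-1

E[B|Y=4] averages over only the 3 units with Y=4 (C = 0, -1, 3): B = -1, -1, -1, mean -1.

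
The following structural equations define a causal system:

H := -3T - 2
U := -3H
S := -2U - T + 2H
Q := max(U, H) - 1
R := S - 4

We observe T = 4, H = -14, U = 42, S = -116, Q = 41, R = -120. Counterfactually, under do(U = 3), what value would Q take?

do(U=3) replaces the equation U := -3H with the constant U = 3.
H = -3T - 2  [with T=4]  = -14
Q = max(U, H) - 1  [with U=3, H=-14]  = 2

2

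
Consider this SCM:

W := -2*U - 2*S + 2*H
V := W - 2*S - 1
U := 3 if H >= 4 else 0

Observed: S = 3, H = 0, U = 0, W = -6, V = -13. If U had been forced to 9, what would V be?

-31

do(U=9) replaces the equation U := 3 if H >= 4 else 0 with the constant U = 9.
W = -2*U - 2*S + 2*H  [with U=9, S=3, H=0]  = -24
V = W - 2*S - 1  [with W=-24, S=3]  = -31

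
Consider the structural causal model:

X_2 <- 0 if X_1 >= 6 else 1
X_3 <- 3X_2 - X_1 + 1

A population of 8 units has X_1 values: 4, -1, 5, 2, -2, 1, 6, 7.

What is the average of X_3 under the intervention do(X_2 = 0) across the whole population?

-1.75

Under do(X_2=0), X_2's equation is replaced by X_2=0 for every unit. Per-unit X_3: -3, 2, -4, -1, 3, 0, -5, -6. Mean = -1.75.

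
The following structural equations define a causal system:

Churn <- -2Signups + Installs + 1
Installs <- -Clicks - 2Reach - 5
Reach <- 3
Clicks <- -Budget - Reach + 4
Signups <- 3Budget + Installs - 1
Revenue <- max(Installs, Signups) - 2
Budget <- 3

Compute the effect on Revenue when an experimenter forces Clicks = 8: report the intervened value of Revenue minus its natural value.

-10

The intervention breaks the incoming arrows to Clicks: Clicks <- -Budget - Reach + 4 no longer applies, and Clicks = 8.
Installs = -Clicks - 2Reach - 5  [with Clicks=8, Reach=3]  = -19
Signups = 3Budget + Installs - 1  [with Budget=3, Installs=-19]  = -11
Revenue = max(Installs, Signups) - 2  [with Installs=-19, Signups=-11]  = -13
Without intervention: Clicks = -Budget - Reach + 4  [with Budget=3, Reach=3]  = -2; Installs = -Clicks - 2Reach - 5  [with Clicks=-2, Reach=3]  = -9; Signups = 3Budget + Installs - 1  [with Budget=3, Installs=-9]  = -1; Revenue = max(Installs, Signups) - 2  [with Installs=-9, Signups=-1]  = -3.
Change = -13 − (-3) = -10.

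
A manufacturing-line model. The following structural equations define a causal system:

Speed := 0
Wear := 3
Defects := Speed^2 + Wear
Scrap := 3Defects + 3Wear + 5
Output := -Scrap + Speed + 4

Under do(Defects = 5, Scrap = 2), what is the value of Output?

Setting Defects = 5, Scrap = 2 by intervention discards those variables' equations.
Output = -Scrap + Speed + 4  [with Scrap=2, Speed=0]  = 2

2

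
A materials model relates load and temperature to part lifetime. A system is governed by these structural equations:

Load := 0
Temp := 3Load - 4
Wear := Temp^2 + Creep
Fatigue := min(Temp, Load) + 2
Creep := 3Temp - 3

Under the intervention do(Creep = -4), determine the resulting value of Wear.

12

The intervention breaks the incoming arrows to Creep: Creep := 3Temp - 3 no longer applies, and Creep = -4.
Temp = 3Load - 4  [with Load=0]  = -4
Wear = Temp^2 + Creep  [with Temp=-4, Creep=-4]  = 12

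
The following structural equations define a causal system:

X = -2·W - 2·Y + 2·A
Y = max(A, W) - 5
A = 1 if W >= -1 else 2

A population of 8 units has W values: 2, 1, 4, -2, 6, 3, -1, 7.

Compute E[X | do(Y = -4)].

Every unit gets Y=-4 under the intervention. X values become 6, 8, 2, 16, -2, 4, 12, -4; E[X|do(Y=-4)] = 5.25.

5.25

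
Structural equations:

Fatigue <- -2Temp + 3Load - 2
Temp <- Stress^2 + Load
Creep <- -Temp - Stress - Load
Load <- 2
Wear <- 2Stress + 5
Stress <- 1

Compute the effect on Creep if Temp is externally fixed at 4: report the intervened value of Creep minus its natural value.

The intervention breaks the incoming arrows to Temp: Temp <- Stress^2 + Load no longer applies, and Temp = 4.
Creep = -Temp - Stress - Load  [with Temp=4, Stress=1, Load=2]  = -7
Without intervention: Temp = Stress^2 + Load  [with Stress=1, Load=2]  = 3; Creep = -Temp - Stress - Load  [with Temp=3, Stress=1, Load=2]  = -6.
Change = -7 − (-6) = -1.

-1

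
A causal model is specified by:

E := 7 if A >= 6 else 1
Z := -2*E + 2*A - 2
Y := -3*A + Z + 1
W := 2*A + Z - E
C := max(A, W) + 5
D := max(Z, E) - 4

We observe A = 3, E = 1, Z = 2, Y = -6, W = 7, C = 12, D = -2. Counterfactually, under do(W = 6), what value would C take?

11

The intervention breaks the incoming arrows to W: W := 2*A + Z - E no longer applies, and W = 6.
C = max(A, W) + 5  [with A=3, W=6]  = 11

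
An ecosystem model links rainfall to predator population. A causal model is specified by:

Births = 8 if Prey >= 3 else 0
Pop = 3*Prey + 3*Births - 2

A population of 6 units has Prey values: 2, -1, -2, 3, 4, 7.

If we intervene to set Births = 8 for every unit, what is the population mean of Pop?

Every unit gets Births=8 under the intervention. Pop values become 28, 19, 16, 31, 34, 43; E[Pop|do(Births=8)] = 28.5.

28.5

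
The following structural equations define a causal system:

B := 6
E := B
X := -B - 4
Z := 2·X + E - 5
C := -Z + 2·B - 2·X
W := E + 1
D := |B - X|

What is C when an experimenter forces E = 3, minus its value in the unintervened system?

do(E=3) replaces the equation E := B with the constant E = 3.
X = -B - 4  [with B=6]  = -10
Z = 2·X + E - 5  [with X=-10, E=3]  = -22
C = -Z + 2·B - 2·X  [with Z=-22, B=6, X=-10]  = 54
Without intervention: E = B  [with B=6]  = 6; X = -B - 4  [with B=6]  = -10; Z = 2·X + E - 5  [with X=-10, E=6]  = -19; C = -Z + 2·B - 2·X  [with Z=-19, B=6, X=-10]  = 51.
Change = 54 − 51 = 3.

3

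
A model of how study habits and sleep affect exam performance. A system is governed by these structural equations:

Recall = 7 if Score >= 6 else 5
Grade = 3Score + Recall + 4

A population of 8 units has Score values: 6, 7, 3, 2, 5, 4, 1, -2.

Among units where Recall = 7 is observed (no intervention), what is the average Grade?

30.5

E[Grade|Recall=7] averages over only the 2 units with Recall=7 (Score = 6, 7): Grade = 29, 32, mean 30.5.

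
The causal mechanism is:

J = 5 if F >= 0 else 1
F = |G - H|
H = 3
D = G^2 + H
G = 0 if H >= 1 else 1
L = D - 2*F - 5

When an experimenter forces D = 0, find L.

-11

do(D=0) replaces the equation D = G^2 + H with the constant D = 0.
G = 0 if H >= 1 else 1  [with H=3]  = 0
F = |G - H|  [with G=0, H=3]  = 3
L = D - 2*F - 5  [with D=0, F=3]  = -11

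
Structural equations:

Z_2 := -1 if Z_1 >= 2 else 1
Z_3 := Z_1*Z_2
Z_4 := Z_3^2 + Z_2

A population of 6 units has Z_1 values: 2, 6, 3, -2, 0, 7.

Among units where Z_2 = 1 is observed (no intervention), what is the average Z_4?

3

E[Z_4|Z_2=1] averages over only the 2 units with Z_2=1 (Z_1 = -2, 0): Z_4 = 5, 1, mean 3.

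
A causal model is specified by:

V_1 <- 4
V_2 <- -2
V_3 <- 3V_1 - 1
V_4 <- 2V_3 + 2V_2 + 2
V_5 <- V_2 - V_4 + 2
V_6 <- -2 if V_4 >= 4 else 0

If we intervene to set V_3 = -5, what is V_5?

12

do(V_3=-5) replaces the equation V_3 <- 3V_1 - 1 with the constant V_3 = -5.
V_4 = 2V_3 + 2V_2 + 2  [with V_3=-5, V_2=-2]  = -12
V_5 = V_2 - V_4 + 2  [with V_2=-2, V_4=-12]  = 12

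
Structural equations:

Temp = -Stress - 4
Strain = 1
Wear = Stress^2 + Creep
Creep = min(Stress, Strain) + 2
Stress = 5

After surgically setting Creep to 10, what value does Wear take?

35

Intervening sets Creep = 10 and removes its equation (Creep = min(Stress, Strain) + 2).
Wear = Stress^2 + Creep  [with Stress=5, Creep=10]  = 35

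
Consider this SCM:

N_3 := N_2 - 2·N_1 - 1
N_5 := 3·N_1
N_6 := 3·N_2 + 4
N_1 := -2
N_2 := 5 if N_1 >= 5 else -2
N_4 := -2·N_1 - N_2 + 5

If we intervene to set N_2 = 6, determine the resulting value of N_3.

The intervention breaks the incoming arrows to N_2: N_2 := 5 if N_1 >= 5 else -2 no longer applies, and N_2 = 6.
N_3 = N_2 - 2·N_1 - 1  [with N_2=6, N_1=-2]  = 9

9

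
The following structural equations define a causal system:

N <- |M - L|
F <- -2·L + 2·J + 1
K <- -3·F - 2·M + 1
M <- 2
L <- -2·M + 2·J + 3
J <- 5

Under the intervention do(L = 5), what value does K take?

The intervention breaks the incoming arrows to L: L <- -2·M + 2·J + 3 no longer applies, and L = 5.
F = -2·L + 2·J + 1  [with L=5, J=5]  = 1
K = -3·F - 2·M + 1  [with F=1, M=2]  = -6

-6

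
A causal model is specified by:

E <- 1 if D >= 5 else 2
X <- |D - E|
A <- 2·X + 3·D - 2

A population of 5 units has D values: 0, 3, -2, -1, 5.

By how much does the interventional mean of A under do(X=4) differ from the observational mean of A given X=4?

-1.5

Under do(X=4), X's equation is replaced by X=4 for every unit. Per-unit A: 6, 15, 0, 3, 21. Mean = 9.
Conditioning on X=4 selects the 2 unit(s) with D ∈ {-2, 5}. Their A values: 0, 21. Mean = 10.5.
Difference = 9 − 10.5 = -1.5.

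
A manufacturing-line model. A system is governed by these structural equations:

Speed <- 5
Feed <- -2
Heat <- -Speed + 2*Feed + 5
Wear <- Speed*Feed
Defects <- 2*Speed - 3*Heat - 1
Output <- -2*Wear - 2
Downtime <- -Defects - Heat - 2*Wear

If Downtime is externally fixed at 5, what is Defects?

21

The intervention breaks the incoming arrows to Downtime: Downtime <- -Defects - Heat - 2*Wear no longer applies, and Downtime = 5.
Defects is not downstream of the intervention, so its value is determined by the original equations.
Heat = -Speed + 2*Feed + 5  [with Speed=5, Feed=-2]  = -4
Defects = 2*Speed - 3*Heat - 1  [with Speed=5, Heat=-4]  = 21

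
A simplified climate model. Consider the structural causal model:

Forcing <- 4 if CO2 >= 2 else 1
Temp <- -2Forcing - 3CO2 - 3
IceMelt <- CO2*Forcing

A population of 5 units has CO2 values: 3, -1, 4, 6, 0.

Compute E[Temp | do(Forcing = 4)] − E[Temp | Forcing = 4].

5.8

The intervention sets Forcing=4 in all 5 units regardless of CO2. Recomputing Temp per unit gives -20, -8, -23, -29, -11; average -18.2.
Conditioning on Forcing=4 selects the 3 unit(s) with CO2 ∈ {3, 4, 6}. Their Temp values: -20, -23, -29. Mean = -24.
Difference = -18.2 − (-24) = 5.8.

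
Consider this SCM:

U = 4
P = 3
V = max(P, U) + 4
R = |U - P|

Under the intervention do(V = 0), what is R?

1

The intervention breaks the incoming arrows to V: V = max(P, U) + 4 no longer applies, and V = 0.
R is not downstream of the intervention, so its value is determined by the original equations.
R = |U - P|  [with U=4, P=3]  = 1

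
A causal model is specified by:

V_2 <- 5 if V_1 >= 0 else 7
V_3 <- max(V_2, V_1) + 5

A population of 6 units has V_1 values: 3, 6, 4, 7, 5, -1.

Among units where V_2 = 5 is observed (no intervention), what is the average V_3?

10.6

Conditioning on V_2=5 selects the 5 unit(s) with V_1 ∈ {3, 6, 4, 7, 5}. Their V_3 values: 10, 11, 10, 12, 10. Mean = 10.6.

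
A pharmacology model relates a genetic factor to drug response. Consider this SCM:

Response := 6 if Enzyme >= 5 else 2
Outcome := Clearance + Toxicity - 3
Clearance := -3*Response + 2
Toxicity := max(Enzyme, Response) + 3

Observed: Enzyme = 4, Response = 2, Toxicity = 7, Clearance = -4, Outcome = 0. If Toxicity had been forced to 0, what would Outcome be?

do(Toxicity=0) replaces the equation Toxicity := max(Enzyme, Response) + 3 with the constant Toxicity = 0.
Response = 6 if Enzyme >= 5 else 2  [with Enzyme=4]  = 2
Clearance = -3*Response + 2  [with Response=2]  = -4
Outcome = Clearance + Toxicity - 3  [with Clearance=-4, Toxicity=0]  = -7

-7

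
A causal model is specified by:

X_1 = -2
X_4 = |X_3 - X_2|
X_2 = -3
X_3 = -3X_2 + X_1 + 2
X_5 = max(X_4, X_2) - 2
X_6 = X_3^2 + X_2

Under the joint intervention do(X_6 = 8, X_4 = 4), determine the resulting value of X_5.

2

Setting X_6 = 8, X_4 = 4 by intervention discards those variables' equations.
X_5 = max(X_4, X_2) - 2  [with X_4=4, X_2=-3]  = 2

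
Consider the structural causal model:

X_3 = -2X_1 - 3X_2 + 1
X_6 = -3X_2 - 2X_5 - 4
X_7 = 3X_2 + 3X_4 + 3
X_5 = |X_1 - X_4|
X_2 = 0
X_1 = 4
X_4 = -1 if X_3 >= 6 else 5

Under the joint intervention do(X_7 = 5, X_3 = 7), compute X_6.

-14

Setting X_7 = 5, X_3 = 7 by intervention discards those variables' equations.
X_4 = -1 if X_3 >= 6 else 5  [with X_3=7]  = -1
X_5 = |X_1 - X_4|  [with X_1=4, X_4=-1]  = 5
X_6 = -3X_2 - 2X_5 - 4  [with X_2=0, X_5=5]  = -14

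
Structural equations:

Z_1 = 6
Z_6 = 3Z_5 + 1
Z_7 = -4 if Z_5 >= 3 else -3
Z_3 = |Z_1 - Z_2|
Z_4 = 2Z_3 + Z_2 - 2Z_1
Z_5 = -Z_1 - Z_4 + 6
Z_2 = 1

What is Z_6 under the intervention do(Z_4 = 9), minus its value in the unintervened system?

Under do(Z_4=9), the mechanism Z_4 = 2Z_3 + Z_2 - 2Z_1 is discarded; Z_4 is fixed at 9.
Z_5 = -Z_1 - Z_4 + 6  [with Z_1=6, Z_4=9]  = -9
Z_6 = 3Z_5 + 1  [with Z_5=-9]  = -26
Without intervention: Z_3 = |Z_1 - Z_2|  [with Z_1=6, Z_2=1]  = 5; Z_4 = 2Z_3 + Z_2 - 2Z_1  [with Z_3=5, Z_2=1, Z_1=6]  = -1; Z_5 = -Z_1 - Z_4 + 6  [with Z_1=6, Z_4=-1]  = 1; Z_6 = 3Z_5 + 1  [with Z_5=1]  = 4.
Change = -26 − 4 = -30.

-30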